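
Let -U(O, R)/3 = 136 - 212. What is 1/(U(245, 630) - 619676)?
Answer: -1/619448 ≈ -1.6143e-6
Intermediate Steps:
U(O, R) = 228 (U(O, R) = -3*(136 - 212) = -3*(-76) = 228)
1/(U(245, 630) - 619676) = 1/(228 - 619676) = 1/(-619448) = -1/619448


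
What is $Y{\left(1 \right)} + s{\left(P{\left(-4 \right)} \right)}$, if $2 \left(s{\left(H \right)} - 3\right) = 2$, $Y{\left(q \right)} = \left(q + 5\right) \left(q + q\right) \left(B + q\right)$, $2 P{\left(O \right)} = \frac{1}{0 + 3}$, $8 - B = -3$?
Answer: $148$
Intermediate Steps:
$B = 11$ ($B = 8 - -3 = 8 + 3 = 11$)
$P{\left(O \right)} = \frac{1}{6}$ ($P{\left(O \right)} = \frac{1}{2 \left(0 + 3\right)} = \frac{1}{2 \cdot 3} = \frac{1}{2} \cdot \frac{1}{3} = \frac{1}{6}$)
$Y{\left(q \right)} = 2 q \left(5 + q\right) \left(11 + q\right)$ ($Y{\left(q \right)} = \left(q + 5\right) \left(q + q\right) \left(11 + q\right) = \left(5 + q\right) 2 q \left(11 + q\right) = 2 q \left(5 + q\right) \left(11 + q\right)$)
$s{\left(H \right)} = 4$ ($s{\left(H \right)} = 3 + \frac{1}{2} \cdot 2 = 3 + 1 = 4$)
$Y{\left(1 \right)} + s{\left(P{\left(-4 \right)} \right)} = 2 \cdot 1 \left(55 + 1^{2} + 16 \cdot 1\right) + 4 = 2 \cdot 1 \left(55 + 1 + 16\right) + 4 = 2 \cdot 1 \cdot 72 + 4 = 144 + 4 = 148$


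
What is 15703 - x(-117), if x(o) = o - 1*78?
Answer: 15898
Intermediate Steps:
x(o) = -78 + o (x(o) = o - 78 = -78 + o)
15703 - x(-117) = 15703 - (-78 - 117) = 15703 - 1*(-195) = 15703 + 195 = 15898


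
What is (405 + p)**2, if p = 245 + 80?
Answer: 532900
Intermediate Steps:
p = 325
(405 + p)**2 = (405 + 325)**2 = 730**2 = 532900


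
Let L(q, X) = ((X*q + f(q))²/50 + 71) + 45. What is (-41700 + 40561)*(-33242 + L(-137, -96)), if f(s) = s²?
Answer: -1158697798799/50 ≈ -2.3174e+10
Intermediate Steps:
L(q, X) = 116 + (q² + X*q)²/50 (L(q, X) = ((X*q + q²)²/50 + 71) + 45 = ((q² + X*q)²*(1/50) + 71) + 45 = ((q² + X*q)²/50 + 71) + 45 = (71 + (q² + X*q)²/50) + 45 = 116 + (q² + X*q)²/50)
(-41700 + 40561)*(-33242 + L(-137, -96)) = (-41700 + 40561)*(-33242 + (116 + (1/50)*(-137)²*(-96 - 137)²)) = -1139*(-33242 + (116 + (1/50)*18769*(-233)²)) = -1139*(-33242 + (116 + (1/50)*18769*54289)) = -1139*(-33242 + (116 + 1018950241/50)) = -1139*(-33242 + 1018956041/50) = -1139*1017293941/50 = -1158697798799/50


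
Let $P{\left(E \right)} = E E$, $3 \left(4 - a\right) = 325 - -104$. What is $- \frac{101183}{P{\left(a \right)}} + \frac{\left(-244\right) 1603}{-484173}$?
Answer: $- \frac{41433015287}{9354706533} \approx -4.4291$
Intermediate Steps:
$a = -139$ ($a = 4 - \frac{325 - -104}{3} = 4 - \frac{325 + 104}{3} = 4 - 143 = -139$)
$P{\left(E \right)} = E^{2}$
$- \frac{101183}{P{\left(a \right)}} + \frac{\left(-244\right) 1603}{-484173} = - \frac{101183}{\left(-139\right)^{2}} + \frac{\left(-244\right) 1603}{-484173} = - \frac{101183}{19321} - - \frac{391132}{484173} = \left(-101183\right) \frac{1}{19321} + \frac{391132}{484173} = - \frac{101183}{19321} + \frac{391132}{484173} = - \frac{41433015287}{9354706533}$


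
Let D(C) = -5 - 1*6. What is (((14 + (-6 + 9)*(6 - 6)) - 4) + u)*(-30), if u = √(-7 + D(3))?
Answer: -300 - 90*I*√2 ≈ -300.0 - 127.28*I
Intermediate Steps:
D(C) = -11 (D(C) = -5 - 6 = -11)
u = 3*I*√2 (u = √(-7 - 11) = √(-18) = 3*I*√2 ≈ 4.2426*I)
(((14 + (-6 + 9)*(6 - 6)) - 4) + u)*(-30) = (((14 + (-6 + 9)*(6 - 6)) - 4) + 3*I*√2)*(-30) = (((14 + 3*0) - 4) + 3*I*√2)*(-30) = (((14 + 0) - 4) + 3*I*√2)*(-30) = ((14 - 4) + 3*I*√2)*(-30) = (10 + 3*I*√2)*(-30) = -300 - 90*I*√2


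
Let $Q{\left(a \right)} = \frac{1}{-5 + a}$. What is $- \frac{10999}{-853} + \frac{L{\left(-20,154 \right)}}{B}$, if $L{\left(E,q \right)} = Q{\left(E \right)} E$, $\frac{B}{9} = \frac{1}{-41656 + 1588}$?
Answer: $- \frac{15135229}{4265} \approx -3548.7$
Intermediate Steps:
$B = - \frac{1}{4452}$ ($B = \frac{9}{-41656 + 1588} = \frac{9}{-40068} = 9 \left(- \frac{1}{40068}\right) = - \frac{1}{4452} \approx -0.00022462$)
$L{\left(E,q \right)} = \frac{E}{-5 + E}$
$- \frac{10999}{-853} + \frac{L{\left(-20,154 \right)}}{B} = - \frac{10999}{-853} + \frac{\left(-20\right) \frac{1}{-5 - 20}}{- \frac{1}{4452}} = \left(-10999\right) \left(- \frac{1}{853}\right) + - \frac{20}{-25} \left(-4452\right) = \frac{10999}{853} + \left(-20\right) \left(- \frac{1}{25}\right) \left(-4452\right) = \frac{10999}{853} + \frac{4}{5} \left(-4452\right) = \frac{10999}{853} - \frac{17808}{5} = - \frac{15135229}{4265}$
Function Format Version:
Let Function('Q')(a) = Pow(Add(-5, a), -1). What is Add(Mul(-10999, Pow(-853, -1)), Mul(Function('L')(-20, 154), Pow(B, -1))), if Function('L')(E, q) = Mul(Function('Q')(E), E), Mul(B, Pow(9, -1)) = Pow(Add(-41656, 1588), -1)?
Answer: Rational(-15135229, 4265) ≈ -3548.7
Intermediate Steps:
B = Rational(-1, 4452) (B = Mul(9, Pow(Add(-41656, 1588), -1)) = Mul(9, Pow(-40068, -1)) = Mul(9, Rational(-1, 40068)) = Rational(-1, 4452) ≈ -0.00022462)
Function('L')(E, q) = Mul(E, Pow(Add(-5, E), -1)) (Function('L')(E, q) = Mul(Pow(Add(-5, E), -1), E) = Mul(E, Pow(Add(-5, E), -1)))
Add(Mul(-10999, Pow(-853, -1)), Mul(Function('L')(-20, 154), Pow(B, -1))) = Add(Mul(-10999, Pow(-853, -1)), Mul(Mul(-20, Pow(Add(-5, -20), -1)), Pow(Rational(-1, 4452), -1))) = Add(Mul(-10999, Rational(-1, 853)), Mul(Mul(-20, Pow(-25, -1)), -4452)) = Add(Rational(10999, 853), Mul(Mul(-20, Rational(-1, 25)), -4452)) = Add(Rational(10999, 853), Mul(Rational(4, 5), -4452)) = Add(Rational(10999, 853), Rational(-17808, 5)) = Rational(-15135229, 4265)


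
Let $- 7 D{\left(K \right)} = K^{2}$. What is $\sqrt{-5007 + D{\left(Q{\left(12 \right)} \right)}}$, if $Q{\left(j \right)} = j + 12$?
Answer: $\frac{25 i \sqrt{399}}{7} \approx 71.339 i$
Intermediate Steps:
$Q{\left(j \right)} = 12 + j$
$D{\left(K \right)} = - \frac{K^{2}}{7}$
$\sqrt{-5007 + D{\left(Q{\left(12 \right)} \right)}} = \sqrt{-5007 - \frac{\left(12 + 12\right)^{2}}{7}} = \sqrt{-5007 - \frac{24^{2}}{7}} = \sqrt{-5007 - \frac{576}{7}} = \sqrt{- \frac{35625}{7}} = \frac{25 i \sqrt{399}}{7}$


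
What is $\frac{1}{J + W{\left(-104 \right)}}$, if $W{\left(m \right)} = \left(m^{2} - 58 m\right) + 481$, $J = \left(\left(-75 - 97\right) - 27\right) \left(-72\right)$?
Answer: $\frac{1}{31657} \approx 3.1589 \cdot 10^{-5}$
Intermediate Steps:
$J = 14328$ ($J = \left(-172 - 27\right) \left(-72\right) = \left(-199\right) \left(-72\right) = 14328$)
$W{\left(m \right)} = 481 + m^{2} - 58 m$
$\frac{1}{J + W{\left(-104 \right)}} = \frac{1}{14328 + \left(481 + \left(-104\right)^{2} - -6032\right)} = \frac{1}{14328 + \left(481 + 10816 + 6032\right)} = \frac{1}{14328 + 17329} = \frac{1}{31657}$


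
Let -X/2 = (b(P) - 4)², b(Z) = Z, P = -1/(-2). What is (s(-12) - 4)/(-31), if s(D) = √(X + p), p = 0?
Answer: 4/31 - 7*I*√2/62 ≈ 0.12903 - 0.15967*I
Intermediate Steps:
P = ½ (P = -1*(-½) = ½ ≈ 0.50000)
X = -49/2 (X = -2*(½ - 4)² = -2*(-7/2)² = -2*49/4 = -49/2 ≈ -24.500)
s(D) = 7*I*√2/2 (s(D) = √(-49/2 + 0) = √(-49/2) = 7*I*√2/2)
(s(-12) - 4)/(-31) = (7*I*√2/2 - 4)/(-31) = (-4 + 7*I*√2/2)*(-1/31) = 4/31 - 7*I*√2/62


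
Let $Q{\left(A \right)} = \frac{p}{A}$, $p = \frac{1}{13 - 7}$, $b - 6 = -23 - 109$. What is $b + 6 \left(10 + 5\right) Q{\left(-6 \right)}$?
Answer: $- \frac{257}{2} \approx -128.5$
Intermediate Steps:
$b = -126$ ($b = 6 - 132 = -126$)
$p = \frac{1}{6} \approx 0.16667$
$Q{\left(A \right)} = \frac{1}{6 A}$
$b + 6 \left(10 + 5\right) Q{\left(-6 \right)} = -126 + 6 \left(10 + 5\right) \frac{1}{6 \left(-6\right)} = -126 + 6 \cdot 15 \cdot \frac{1}{6} \left(- \frac{1}{6}\right) = -126 + 90 \left(- \frac{1}{36}\right) = -126 - \frac{5}{2} = - \frac{257}{2}$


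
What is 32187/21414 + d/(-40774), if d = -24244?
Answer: 554009/264106 ≈ 2.0977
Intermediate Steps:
32187/21414 + d/(-40774) = 32187/21414 - 24244/(-40774) = 32187*(1/21414) - 24244*(-1/40774) = 10729/7138 + 22/37 = 554009/264106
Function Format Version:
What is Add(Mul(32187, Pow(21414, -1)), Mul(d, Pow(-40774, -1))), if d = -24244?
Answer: Rational(554009, 264106) ≈ 2.0977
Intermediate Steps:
Add(Mul(32187, Pow(21414, -1)), Mul(d, Pow(-40774, -1))) = Add(Mul(32187, Pow(21414, -1)), Mul(-24244, Pow(-40774, -1))) = Add(Mul(32187, Rational(1, 21414)), Mul(-24244, Rational(-1, 40774))) = Add(Rational(10729, 7138), Rational(22, 37)) = Rational(554009, 264106)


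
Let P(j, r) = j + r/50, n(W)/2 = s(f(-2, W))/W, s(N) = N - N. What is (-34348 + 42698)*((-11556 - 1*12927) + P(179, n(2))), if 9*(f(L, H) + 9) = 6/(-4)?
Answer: -202938400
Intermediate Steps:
f(L, H) = -55/6 (f(L, H) = -9 + (6/(-4))/9 = -9 + (6*(-¼))/9 = -9 + (⅑)*(-3/2) = -9 - ⅙ = -55/6)
s(N) = 0
n(W) = 0 (n(W) = 2*(0/W) = 2*0 = 0)
P(j, r) = j + r/50 (P(j, r) = j + r*(1/50) = j + r/50)
(-34348 + 42698)*((-11556 - 1*12927) + P(179, n(2))) = (-34348 + 42698)*((-11556 - 1*12927) + (179 + (1/50)*0)) = 8350*((-11556 - 12927) + (179 + 0)) = 8350*(-24483 + 179) = 8350*(-24304) = -202938400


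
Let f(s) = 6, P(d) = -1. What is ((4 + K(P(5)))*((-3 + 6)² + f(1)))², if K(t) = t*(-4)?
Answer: 14400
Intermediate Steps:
K(t) = -4*t
((4 + K(P(5)))*((-3 + 6)² + f(1)))² = ((4 - 4*(-1))*((-3 + 6)² + 6))² = ((4 + 4)*(3² + 6))² = (8*(9 + 6))² = (8*15)² = 120² = 14400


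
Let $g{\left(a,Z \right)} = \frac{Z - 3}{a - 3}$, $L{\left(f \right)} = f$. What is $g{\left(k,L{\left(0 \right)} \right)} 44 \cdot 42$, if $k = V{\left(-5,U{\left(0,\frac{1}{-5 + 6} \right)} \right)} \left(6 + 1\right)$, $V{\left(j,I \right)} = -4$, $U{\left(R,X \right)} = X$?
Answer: $\frac{5544}{31} \approx 178.84$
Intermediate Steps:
$k = -28$ ($k = - 4 \left(6 + 1\right) = \left(-4\right) 7 = -28$)
$g{\left(a,Z \right)} = \frac{-3 + Z}{-3 + a}$
$g{\left(k,L{\left(0 \right)} \right)} 44 \cdot 42 = \frac{-3 + 0}{-3 - 28} \cdot 44 \cdot 42 = \frac{1}{-31} \left(-3\right) 44 \cdot 42 = \left(- \frac{1}{31}\right) \left(-3\right) 44 \cdot 42 = \frac{3}{31} \cdot 44 \cdot 42 = \frac{132}{31} \cdot 42 = \frac{5544}{31}$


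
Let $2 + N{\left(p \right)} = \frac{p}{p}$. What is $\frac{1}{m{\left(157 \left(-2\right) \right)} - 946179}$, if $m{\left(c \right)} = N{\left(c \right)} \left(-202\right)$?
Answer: $- \frac{1}{945977} \approx -1.0571 \cdot 10^{-6}$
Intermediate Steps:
$N{\left(p \right)} = -1$ ($N{\left(p \right)} = -2 + \frac{p}{p} = -2 + 1 = -1$)
$m{\left(c \right)} = 202$ ($m{\left(c \right)} = \left(-1\right) \left(-202\right) = 202$)
$\frac{1}{m{\left(157 \left(-2\right) \right)} - 946179} = \frac{1}{202 - 946179} = \frac{1}{-945977} = - \frac{1}{945977}$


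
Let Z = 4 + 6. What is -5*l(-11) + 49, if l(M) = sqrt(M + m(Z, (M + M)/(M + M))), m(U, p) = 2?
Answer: 49 - 15*I ≈ 49.0 - 15.0*I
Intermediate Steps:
Z = 10
l(M) = sqrt(2 + M) (l(M) = sqrt(M + 2) = sqrt(2 + M))
-5*l(-11) + 49 = -5*sqrt(2 - 11) + 49 = -15*I + 49 = 49 - 15*I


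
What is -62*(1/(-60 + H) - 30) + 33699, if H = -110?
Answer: 3022546/85 ≈ 35559.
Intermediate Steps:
-62*(1/(-60 + H) - 30) + 33699 = -62*(1/(-60 - 110) - 30) + 33699 = -62*(1/(-170) - 30) + 33699 = -62*(-1/170 - 30) + 33699 = -62*(-5101/170) + 33699 = 158131/85 + 33699 = 3022546/85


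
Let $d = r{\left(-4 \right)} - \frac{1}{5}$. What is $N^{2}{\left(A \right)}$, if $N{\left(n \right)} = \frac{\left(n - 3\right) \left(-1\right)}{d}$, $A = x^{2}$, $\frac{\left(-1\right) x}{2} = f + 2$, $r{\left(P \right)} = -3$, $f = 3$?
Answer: $\frac{235225}{256} \approx 918.85$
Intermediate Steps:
$x = -10$ ($x = - 2 \left(3 + 2\right) = \left(-2\right) 5 = -10$)
$d = - \frac{16}{5}$ ($d = -3 - \frac{1}{5} = - \frac{16}{5} \approx -3.2$)
$A = 100$ ($A = \left(-10\right)^{2} = 100$)
$N{\left(n \right)} = - \frac{15}{16} + \frac{5 n}{16}$ ($N{\left(n \right)} = \frac{\left(n - 3\right) \left(-1\right)}{- \frac{16}{5}} = \left(-3 + n\right) \left(-1\right) \left(- \frac{5}{16}\right) = \left(3 - n\right) \left(- \frac{5}{16}\right) = - \frac{15}{16} + \frac{5 n}{16}$)
$N^{2}{\left(A \right)} = \left(- \frac{15}{16} + \frac{5}{16} \cdot 100\right)^{2} = \left(- \frac{15}{16} + \frac{125}{4}\right)^{2} = \left(\frac{485}{16}\right)^{2} = \frac{235225}{256}$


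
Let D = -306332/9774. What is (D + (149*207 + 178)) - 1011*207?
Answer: -871290238/4887 ≈ -1.7829e+5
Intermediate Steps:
D = -153166/4887 (D = -306332*1/9774 = -153166/4887 ≈ -31.342)
(D + (149*207 + 178)) - 1011*207 = (-153166/4887 + (149*207 + 178)) - 1011*207 = (-153166/4887 + (30843 + 178)) - 209277 = (-153166/4887 + 31021) - 209277 = 151446461/4887 - 209277 = -871290238/4887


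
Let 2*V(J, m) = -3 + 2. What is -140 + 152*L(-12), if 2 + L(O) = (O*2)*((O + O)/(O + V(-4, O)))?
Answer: -186204/25 ≈ -7448.2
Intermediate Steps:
V(J, m) = -1/2 (V(J, m) = (-3 + 2)/2 = (1/2)*(-1) = -1/2)
L(O) = -2 + 4*O**2/(-1/2 + O) (L(O) = -2 + (O*2)*((O + O)/(O - 1/2)) = -2 + (2*O)*((2*O)/(-1/2 + O)) = -2 + (2*O)*(2*O/(-1/2 + O)) = -2 + 4*O**2/(-1/2 + O))
-140 + 152*L(-12) = -140 + 152*(2*(1 - 2*(-12) + 4*(-12)**2)/(-1 + 2*(-12))) = -140 + 152*(2*(1 + 24 + 4*144)/(-1 - 24)) = -140 + 152*(2*(1 + 24 + 576)/(-25)) = -140 + 152*(2*(-1/25)*601) = -140 + 152*(-1202/25) = -140 - 182704/25 = -186204/25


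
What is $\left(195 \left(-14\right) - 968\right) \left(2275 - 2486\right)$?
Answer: $780278$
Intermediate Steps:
$\left(195 \left(-14\right) - 968\right) \left(2275 - 2486\right) = \left(-2730 - 968\right) \left(2275 - 2486\right) = \left(-3698\right) \left(-211\right) = 780278$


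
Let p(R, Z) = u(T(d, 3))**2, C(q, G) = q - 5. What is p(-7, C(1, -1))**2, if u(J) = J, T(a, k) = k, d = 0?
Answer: 81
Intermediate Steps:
C(q, G) = -5 + q
p(R, Z) = 9 (p(R, Z) = 3**2 = 9)
p(-7, C(1, -1))**2 = 9**2 = 81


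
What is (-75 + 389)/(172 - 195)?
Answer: -314/23 ≈ -13.652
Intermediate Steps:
(-75 + 389)/(172 - 195) = 314/(-23) = 314*(-1/23) = -314/23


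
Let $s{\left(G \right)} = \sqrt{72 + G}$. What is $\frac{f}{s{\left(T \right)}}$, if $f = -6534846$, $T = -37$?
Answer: $- \frac{6534846 \sqrt{35}}{35} \approx -1.1046 \cdot 10^{6}$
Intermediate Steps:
$\frac{f}{s{\left(T \right)}} = - \frac{6534846}{\sqrt{72 - 37}} = - \frac{6534846}{\sqrt{35}} = - 6534846 \frac{\sqrt{35}}{35} = - \frac{6534846 \sqrt{35}}{35}$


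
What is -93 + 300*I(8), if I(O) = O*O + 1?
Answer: 19407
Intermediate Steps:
I(O) = 1 + O**2 (I(O) = O**2 + 1 = 1 + O**2)
-93 + 300*I(8) = -93 + 300*(1 + 8**2) = -93 + 300*(1 + 64) = -93 + 300*65 = -93 + 19500 = 19407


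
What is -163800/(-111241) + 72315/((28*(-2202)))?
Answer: 52688715/175863464 ≈ 0.29960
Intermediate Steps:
-163800/(-111241) + 72315/((28*(-2202))) = -163800*(-1/111241) + 72315/(-61656) = 12600/8557 + 72315*(-1/61656) = 12600/8557 - 24105/20552 = 52688715/175863464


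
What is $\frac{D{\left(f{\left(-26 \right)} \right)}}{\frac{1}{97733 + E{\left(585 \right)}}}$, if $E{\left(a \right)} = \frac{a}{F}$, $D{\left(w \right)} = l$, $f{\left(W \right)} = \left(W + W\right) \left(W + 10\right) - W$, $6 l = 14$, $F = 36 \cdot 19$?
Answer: $\frac{51994411}{228} \approx 2.2805 \cdot 10^{5}$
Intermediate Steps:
$F = 684$
$l = \frac{7}{3}$ ($l = \frac{1}{6} \cdot 14 = \frac{7}{3} \approx 2.3333$)
$f{\left(W \right)} = - W + 2 W \left(10 + W\right)$ ($f{\left(W \right)} = 2 W \left(10 + W\right) - W = - W + 2 W \left(10 + W\right)$)
$D{\left(w \right)} = \frac{7}{3}$
$E{\left(a \right)} = \frac{a}{684}$
$\frac{D{\left(f{\left(-26 \right)} \right)}}{\frac{1}{97733 + E{\left(585 \right)}}} = \frac{7}{3 \frac{1}{97733 + \frac{1}{684} \cdot 585}} = \frac{7}{3 \frac{1}{97733 + \frac{65}{76}}} = \frac{7}{3 \frac{1}{\frac{7427773}{76}}} = \frac{7}{3 \cdot \frac{76}{7427773}} = \frac{7}{3} \cdot \frac{7427773}{76} = \frac{51994411}{228}$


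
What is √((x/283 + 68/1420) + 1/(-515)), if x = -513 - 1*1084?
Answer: I*√23973533341567/2069579 ≈ 2.3658*I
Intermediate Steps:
x = -1597 (x = -513 - 1084 = -1597)
√((x/283 + 68/1420) + 1/(-515)) = √((-1597/283 + 68/1420) + 1/(-515)) = √((-1597*1/283 + 68*(1/1420)) - 1/515) = √((-1597/283 + 17/355) - 1/515) = √(-562124/100465 - 1/515) = √(-11583773/2069579) = I*√23973533341567/2069579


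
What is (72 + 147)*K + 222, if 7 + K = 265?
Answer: 56724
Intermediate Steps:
K = 258 (K = -7 + 265 = 258)
(72 + 147)*K + 222 = (72 + 147)*258 + 222 = 219*258 + 222 = 56502 + 222 = 56724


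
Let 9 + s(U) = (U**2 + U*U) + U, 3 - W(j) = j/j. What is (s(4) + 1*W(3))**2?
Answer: 841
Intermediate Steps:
W(j) = 2 (W(j) = 3 - j/j = 3 - 1*1 = 3 - 1 = 2)
s(U) = -9 + U + 2*U**2 (s(U) = -9 + ((U**2 + U*U) + U) = -9 + ((U**2 + U**2) + U) = -9 + (2*U**2 + U) = -9 + (U + 2*U**2) = -9 + U + 2*U**2)
(s(4) + 1*W(3))**2 = ((-9 + 4 + 2*4**2) + 1*2)**2 = ((-9 + 4 + 2*16) + 2)**2 = ((-9 + 4 + 32) + 2)**2 = (27 + 2)**2 = 29**2 = 841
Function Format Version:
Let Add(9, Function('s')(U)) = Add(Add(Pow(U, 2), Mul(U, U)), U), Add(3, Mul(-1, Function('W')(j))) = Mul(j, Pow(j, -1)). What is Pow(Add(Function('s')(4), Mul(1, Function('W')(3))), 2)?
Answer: 841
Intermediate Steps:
Function('W')(j) = 2 (Function('W')(j) = Add(3, Mul(-1, Mul(j, Pow(j, -1)))) = Add(3, Mul(-1, 1)) = Add(3, -1) = 2)
Function('s')(U) = Add(-9, U, Mul(2, Pow(U, 2))) (Function('s')(U) = Add(-9, Add(Add(Pow(U, 2), Mul(U, U)), U)) = Add(-9, Add(Add(Pow(U, 2), Pow(U, 2)), U)) = Add(-9, Add(Mul(2, Pow(U, 2)), U)) = Add(-9, Add(U, Mul(2, Pow(U, 2)))) = Add(-9, U, Mul(2, Pow(U, 2))))
Pow(Add(Function('s')(4), Mul(1, Function('W')(3))), 2) = Pow(Add(Add(-9, 4, Mul(2, Pow(4, 2))), Mul(1, 2)), 2) = Pow(Add(Add(-9, 4, Mul(2, 16)), 2), 2) = Pow(Add(Add(-9, 4, 32), 2), 2) = Pow(Add(27, 2), 2) = Pow(29, 2) = 841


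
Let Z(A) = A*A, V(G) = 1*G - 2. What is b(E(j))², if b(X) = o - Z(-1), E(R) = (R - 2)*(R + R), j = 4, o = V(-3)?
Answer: 36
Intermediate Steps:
V(G) = -2 + G (V(G) = G - 2 = -2 + G)
o = -5 (o = -2 - 3 = -5)
Z(A) = A²
E(R) = 2*R*(-2 + R) (E(R) = (-2 + R)*(2*R) = 2*R*(-2 + R))
b(X) = -6 (b(X) = -5 - 1*(-1)² = -5 - 1*1 = -5 - 1 = -6)
b(E(j))² = (-6)² = 36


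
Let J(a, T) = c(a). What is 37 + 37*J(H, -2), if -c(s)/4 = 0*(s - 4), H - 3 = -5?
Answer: 37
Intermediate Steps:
H = -2 (H = 3 - 5 = -2)
c(s) = 0 (c(s) = -0*(s - 4) = -0*(-4 + s) = -4*0 = 0)
J(a, T) = 0
37 + 37*J(H, -2) = 37 + 37*0 = 37 + 0 = 37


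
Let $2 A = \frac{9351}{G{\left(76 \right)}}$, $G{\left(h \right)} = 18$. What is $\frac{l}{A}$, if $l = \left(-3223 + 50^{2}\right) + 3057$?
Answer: $\frac{9336}{1039} \approx 8.9856$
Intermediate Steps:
$l = 2334$ ($l = \left(-3223 + 2500\right) + 3057 = -723 + 3057 = 2334$)
$A = \frac{1039}{4}$ ($A = \frac{9351 \cdot \frac{1}{18}}{2} = \frac{1}{2} \cdot \frac{1039}{2} = \frac{1039}{4} \approx 259.75$)
$\frac{l}{A} = \frac{2334}{\frac{1039}{4}} = 2334 \cdot \frac{4}{1039} = \frac{9336}{1039}$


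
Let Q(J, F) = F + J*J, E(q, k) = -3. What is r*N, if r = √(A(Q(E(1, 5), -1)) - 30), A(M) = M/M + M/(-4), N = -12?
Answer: -12*I*√31 ≈ -66.813*I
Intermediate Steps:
Q(J, F) = F + J²
A(M) = 1 - M/4 (A(M) = 1 + M*(-¼) = 1 - M/4)
r = I*√31 (r = √((1 - (-1 + (-3)²)/4) - 30) = √((1 - (-1 + 9)/4) - 30) = √((1 - ¼*8) - 30) = √((1 - 2) - 30) = √(-1 - 30) = √(-31) = I*√31 ≈ 5.5678*I)
r*N = (I*√31)*(-12) = -12*I*√31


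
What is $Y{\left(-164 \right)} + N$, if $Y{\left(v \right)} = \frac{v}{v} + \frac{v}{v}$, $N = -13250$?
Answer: $-13248$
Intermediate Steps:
$Y{\left(v \right)} = 2$ ($Y{\left(v \right)} = 1 + 1 = 2$)
$Y{\left(-164 \right)} + N = 2 - 13250 = -13248$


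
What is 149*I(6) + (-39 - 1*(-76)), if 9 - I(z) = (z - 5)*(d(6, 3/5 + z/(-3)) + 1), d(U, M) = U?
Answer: 335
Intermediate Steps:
I(z) = 44 - 7*z (I(z) = 9 - (z - 5)*(6 + 1) = 9 - (-5 + z)*7 = 9 - (-35 + 7*z) = 9 + (35 - 7*z) = 44 - 7*z)
149*I(6) + (-39 - 1*(-76)) = 149*(44 - 7*6) + (-39 - 1*(-76)) = 149*(44 - 42) + (-39 + 76) = 149*2 + 37 = 298 + 37 = 335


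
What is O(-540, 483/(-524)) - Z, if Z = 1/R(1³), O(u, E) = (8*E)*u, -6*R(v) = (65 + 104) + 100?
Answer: 140321946/35239 ≈ 3982.0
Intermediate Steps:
R(v) = -269/6 (R(v) = -((65 + 104) + 100)/6 = -(169 + 100)/6 = -⅙*269 = -269/6)
O(u, E) = 8*E*u
Z = -6/269 (Z = 1/(-269/6) = -6/269 ≈ -0.022305)
O(-540, 483/(-524)) - Z = 8*(483/(-524))*(-540) - 1*(-6/269) = 8*(483*(-1/524))*(-540) + 6/269 = 8*(-483/524)*(-540) + 6/269 = 521640/131 + 6/269 = 140321946/35239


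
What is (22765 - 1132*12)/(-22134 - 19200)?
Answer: -9181/41334 ≈ -0.22212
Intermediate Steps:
(22765 - 1132*12)/(-22134 - 19200) = (22765 - 13584)/(-41334) = 9181*(-1/41334) = -9181/41334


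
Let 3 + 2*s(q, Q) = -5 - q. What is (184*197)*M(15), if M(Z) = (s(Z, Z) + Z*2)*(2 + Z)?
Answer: 11399996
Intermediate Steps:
s(q, Q) = -4 - q/2 (s(q, Q) = -3/2 + (-5 - q)/2 = -3/2 + (-5/2 - q/2) = -4 - q/2)
M(Z) = (-4 + 3*Z/2)*(2 + Z) (M(Z) = ((-4 - Z/2) + Z*2)*(2 + Z) = ((-4 - Z/2) + 2*Z)*(2 + Z) = (-4 + 3*Z/2)*(2 + Z))
(184*197)*M(15) = (184*197)*(-8 - 1*15 + (3/2)*15²) = 36248*(-8 - 15 + (3/2)*225) = 36248*(-8 - 15 + 675/2) = 36248*(629/2) = 11399996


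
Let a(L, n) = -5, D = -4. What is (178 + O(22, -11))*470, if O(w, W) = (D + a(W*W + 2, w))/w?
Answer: 918145/11 ≈ 83468.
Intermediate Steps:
O(w, W) = -9/w (O(w, W) = (-4 - 5)/w = -9/w)
(178 + O(22, -11))*470 = (178 - 9/22)*470 = (3907/22)*470 = 918145/11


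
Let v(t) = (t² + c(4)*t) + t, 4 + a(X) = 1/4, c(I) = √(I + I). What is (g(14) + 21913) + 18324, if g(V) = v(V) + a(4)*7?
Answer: 161683/4 + 28*√2 ≈ 40460.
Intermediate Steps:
c(I) = √2*√I (c(I) = √(2*I) = √2*√I)
a(X) = -15/4 (a(X) = -4 + 1/4 = -4 + ¼ = -15/4)
v(t) = t + t² + 2*t*√2 (v(t) = (t² + (√2*√4)*t) + t = (t² + (√2*2)*t) + t = (t² + (2*√2)*t) + t = (t² + 2*t*√2) + t = t + t² + 2*t*√2)
g(V) = -105/4 + V*(1 + V + 2*√2) (g(V) = V*(1 + V + 2*√2) - 15/4*7 = V*(1 + V + 2*√2) - 105/4 = -105/4 + V*(1 + V + 2*√2))
(g(14) + 21913) + 18324 = ((-105/4 + 14*(1 + 14 + 2*√2)) + 21913) + 18324 = ((-105/4 + 14*(15 + 2*√2)) + 21913) + 18324 = ((-105/4 + (210 + 28*√2)) + 21913) + 18324 = ((735/4 + 28*√2) + 21913) + 18324 = (88387/4 + 28*√2) + 18324 = 161683/4 + 28*√2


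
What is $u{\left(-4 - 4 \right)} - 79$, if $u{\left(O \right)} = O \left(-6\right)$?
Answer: $-31$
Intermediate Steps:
$u{\left(O \right)} = - 6 O$
$u{\left(-4 - 4 \right)} - 79 = - 6 \left(-4 - 4\right) - 79 = \left(-6\right) \left(-8\right) - 79 = 48 - 79 = -31$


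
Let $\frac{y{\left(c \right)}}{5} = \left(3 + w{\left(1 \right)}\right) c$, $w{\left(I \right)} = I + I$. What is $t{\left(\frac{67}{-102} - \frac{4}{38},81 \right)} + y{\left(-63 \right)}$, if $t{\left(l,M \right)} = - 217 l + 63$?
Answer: $- \frac{2609747}{1938} \approx -1346.6$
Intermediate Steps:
$w{\left(I \right)} = 2 I$
$y{\left(c \right)} = 25 c$ ($y{\left(c \right)} = 5 \left(3 + 2 \cdot 1\right) c = 5 \left(3 + 2\right) c = 5 \cdot 5 c = 25 c$)
$t{\left(l,M \right)} = 63 - 217 l$
$t{\left(\frac{67}{-102} - \frac{4}{38},81 \right)} + y{\left(-63 \right)} = \left(63 - 217 \left(\frac{67}{-102} - \frac{4}{38}\right)\right) + 25 \left(-63\right) = \left(63 - 217 \left(67 \left(- \frac{1}{102}\right) - \frac{2}{19}\right)\right) - 1575 = \left(63 - 217 \left(- \frac{67}{102} - \frac{2}{19}\right)\right) - 1575 = \left(63 - - \frac{320509}{1938}\right) - 1575 = \left(63 + \frac{320509}{1938}\right) - 1575 = \frac{442603}{1938} - 1575 = - \frac{2609747}{1938}$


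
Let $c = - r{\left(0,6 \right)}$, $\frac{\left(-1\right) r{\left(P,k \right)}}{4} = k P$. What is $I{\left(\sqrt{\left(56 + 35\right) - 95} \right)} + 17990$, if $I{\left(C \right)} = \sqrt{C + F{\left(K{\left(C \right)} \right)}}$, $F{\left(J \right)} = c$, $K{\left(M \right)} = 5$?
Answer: $17990 + \sqrt[4]{-1} \sqrt{2} \approx 17991.0 + 1.0 i$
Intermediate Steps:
$r{\left(P,k \right)} = - 4 P k$ ($r{\left(P,k \right)} = - 4 k P = - 4 P k$)
$c = 0$ ($c = - \left(-4\right) 0 \cdot 6 = \left(-1\right) 0 = 0$)
$F{\left(J \right)} = 0$
$I{\left(C \right)} = \sqrt{C}$ ($I{\left(C \right)} = \sqrt{C + 0} = \sqrt{C}$)
$I{\left(\sqrt{\left(56 + 35\right) - 95} \right)} + 17990 = \sqrt{\sqrt{\left(56 + 35\right) - 95}} + 17990 = \sqrt{\sqrt{91 - 95}} + 17990 = \sqrt{\sqrt{-4}} + 17990 = \sqrt{2 i} + 17990 = \left(1 + i\right) + 17990 = 17991 + i$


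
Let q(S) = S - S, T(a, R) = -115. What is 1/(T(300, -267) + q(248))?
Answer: -1/115 ≈ -0.0086956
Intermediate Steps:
q(S) = 0
1/(T(300, -267) + q(248)) = 1/(-115 + 0) = 1/(-115) = -1/115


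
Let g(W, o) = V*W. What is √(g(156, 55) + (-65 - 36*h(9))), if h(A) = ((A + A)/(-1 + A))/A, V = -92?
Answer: I*√14426 ≈ 120.11*I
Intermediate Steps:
g(W, o) = -92*W
h(A) = 2/(-1 + A) (h(A) = ((2*A)/(-1 + A))/A = (2*A/(-1 + A))/A = 2/(-1 + A))
√(g(156, 55) + (-65 - 36*h(9))) = √(-92*156 + (-65 - 72/(-1 + 9))) = √(-14352 + (-65 - 72/8)) = √(-14352 + (-65 - 36*¼)) = √(-14352 + (-65 - 9)) = √(-14352 - 74) = √(-14426) = I*√14426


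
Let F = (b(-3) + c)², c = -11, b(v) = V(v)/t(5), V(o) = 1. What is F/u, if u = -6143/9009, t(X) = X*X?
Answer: -676359684/3839375 ≈ -176.16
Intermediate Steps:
t(X) = X²
b(v) = 1/25 (b(v) = 1/5² = 1/25)
u = -6143/9009 (u = -6143*1/9009 = -6143/9009 ≈ -0.68187)
F = 75076/625 (F = (1/25 - 11)² = (-274/25)² = 75076/625 ≈ 120.12)
F/u = 75076/(625*(-6143/9009)) = (75076/625)*(-9009/6143) = -676359684/3839375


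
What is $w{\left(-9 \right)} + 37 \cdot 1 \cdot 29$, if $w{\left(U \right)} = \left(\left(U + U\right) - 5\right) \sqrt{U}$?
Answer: $1073 - 69 i \approx 1073.0 - 69.0 i$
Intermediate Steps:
$w{\left(U \right)} = \sqrt{U} \left(-5 + 2 U\right)$ ($w{\left(U \right)} = \left(2 U - 5\right) \sqrt{U} = \left(-5 + 2 U\right) \sqrt{U} = \sqrt{U} \left(-5 + 2 U\right)$)
$w{\left(-9 \right)} + 37 \cdot 1 \cdot 29 = \sqrt{-9} \left(-5 + 2 \left(-9\right)\right) + 37 \cdot 1 \cdot 29 = 3 i \left(-5 - 18\right) + 37 \cdot 29 = 3 i \left(-23\right) + 1073 = - 69 i + 1073 = 1073 - 69 i$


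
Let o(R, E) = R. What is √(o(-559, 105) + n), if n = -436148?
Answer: 3*I*√48523 ≈ 660.84*I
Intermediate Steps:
√(o(-559, 105) + n) = √(-559 - 436148) = √(-436707) = 3*I*√48523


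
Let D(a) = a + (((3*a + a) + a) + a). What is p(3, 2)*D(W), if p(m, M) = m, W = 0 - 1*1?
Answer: -21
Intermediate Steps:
W = -1 (W = 0 - 1 = -1)
D(a) = 7*a (D(a) = a + ((4*a + a) + a) = a + (5*a + a) = a + 6*a = 7*a)
p(3, 2)*D(W) = 3*(7*(-1)) = 3*(-7) = -21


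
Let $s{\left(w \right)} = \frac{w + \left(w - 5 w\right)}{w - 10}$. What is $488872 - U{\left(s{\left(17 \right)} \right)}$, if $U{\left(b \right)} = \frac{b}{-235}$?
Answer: $\frac{804194389}{1645} \approx 4.8887 \cdot 10^{5}$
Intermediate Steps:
$s{\left(w \right)} = - \frac{3 w}{-10 + w}$ ($s{\left(w \right)} = \frac{w - 4 w}{-10 + w} = \frac{\left(-3\right) w}{-10 + w} = - \frac{3 w}{-10 + w}$)
$U{\left(b \right)} = - \frac{b}{235}$ ($U{\left(b \right)} = b \left(- \frac{1}{235}\right) = - \frac{b}{235}$)
$488872 - U{\left(s{\left(17 \right)} \right)} = 488872 - - \frac{\left(-3\right) 17 \frac{1}{-10 + 17}}{235} = 488872 - - \frac{\left(-3\right) 17 \cdot \frac{1}{7}}{235} = 488872 - \left(- \frac{1}{235}\right) \left(- \frac{51}{7}\right) = 488872 - \frac{51}{1645} = \frac{804194389}{1645}$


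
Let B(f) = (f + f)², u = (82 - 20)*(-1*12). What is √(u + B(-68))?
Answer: 2*√4438 ≈ 133.24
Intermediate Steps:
u = -744 (u = 62*(-12) = -744)
B(f) = 4*f² (B(f) = (2*f)² = 4*f²)
√(u + B(-68)) = √(-744 + 4*(-68)²) = √(-744 + 4*4624) = √(-744 + 18496) = √17752 = 2*√4438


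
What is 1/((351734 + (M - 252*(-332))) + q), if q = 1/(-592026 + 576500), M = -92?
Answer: 15526/6758560955 ≈ 2.2972e-6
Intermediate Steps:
q = -1/15526 (q = 1/(-15526) = -1/15526 ≈ -6.4408e-5)
1/((351734 + (M - 252*(-332))) + q) = 1/((351734 + (-92 - 252*(-332))) - 1/15526) = 1/((351734 + (-92 + 83664)) - 1/15526) = 1/((351734 + 83572) - 1/15526) = 1/(435306 - 1/15526) = 1/(6758560955/15526) = 15526/6758560955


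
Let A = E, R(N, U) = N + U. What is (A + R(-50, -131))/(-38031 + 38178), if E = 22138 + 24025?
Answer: 45982/147 ≈ 312.80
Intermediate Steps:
E = 46163
A = 46163
(A + R(-50, -131))/(-38031 + 38178) = (46163 + (-50 - 131))/(-38031 + 38178) = (46163 - 181)/147 = 45982*(1/147) = 45982/147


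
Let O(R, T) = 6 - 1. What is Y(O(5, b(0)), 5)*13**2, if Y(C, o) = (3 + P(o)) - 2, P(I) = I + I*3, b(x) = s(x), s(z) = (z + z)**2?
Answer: 3549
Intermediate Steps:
s(z) = 4*z**2 (s(z) = (2*z)**2 = 4*z**2)
b(x) = 4*x**2
P(I) = 4*I (P(I) = I + 3*I = 4*I)
O(R, T) = 5
Y(C, o) = 1 + 4*o (Y(C, o) = (3 + 4*o) - 2 = 1 + 4*o)
Y(O(5, b(0)), 5)*13**2 = (1 + 4*5)*13**2 = (1 + 20)*169 = 21*169 = 3549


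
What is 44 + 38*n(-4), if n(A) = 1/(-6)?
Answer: 113/3 ≈ 37.667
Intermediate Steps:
n(A) = -1/6
44 + 38*n(-4) = 44 + 38*(-1/6) = 44 - 19/3 = 113/3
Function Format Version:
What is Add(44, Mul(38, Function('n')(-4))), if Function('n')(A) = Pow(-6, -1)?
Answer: Rational(113, 3) ≈ 37.667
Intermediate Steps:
Function('n')(A) = Rational(-1, 6)
Add(44, Mul(38, Function('n')(-4))) = Add(44, Mul(38, Rational(-1, 6))) = Add(44, Rational(-19, 3)) = Rational(113, 3)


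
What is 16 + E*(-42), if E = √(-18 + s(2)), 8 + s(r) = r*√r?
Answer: 16 - 42*√(-26 + 2*√2) ≈ 16.0 - 202.17*I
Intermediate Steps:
s(r) = -8 + r^(3/2) (s(r) = -8 + r*√r = -8 + r^(3/2))
E = √(-26 + 2*√2) (E = √(-18 + (-8 + 2^(3/2))) = √(-18 + (-8 + 2*√2)) = √(-26 + 2*√2) ≈ 4.8137*I)
16 + E*(-42) = 16 + √(-26 + 2*√2)*(-42) = 16 - 42*√(-26 + 2*√2)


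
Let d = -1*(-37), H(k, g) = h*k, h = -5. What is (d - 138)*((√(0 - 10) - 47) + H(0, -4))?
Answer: 4747 - 101*I*√10 ≈ 4747.0 - 319.39*I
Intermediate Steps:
H(k, g) = -5*k
d = 37
(d - 138)*((√(0 - 10) - 47) + H(0, -4)) = (37 - 138)*((√(0 - 10) - 47) - 5*0) = -101*((√(-10) - 47) + 0) = -101*((I*√10 - 47) + 0) = -101*((-47 + I*√10) + 0) = -101*(-47 + I*√10) = 4747 - 101*I*√10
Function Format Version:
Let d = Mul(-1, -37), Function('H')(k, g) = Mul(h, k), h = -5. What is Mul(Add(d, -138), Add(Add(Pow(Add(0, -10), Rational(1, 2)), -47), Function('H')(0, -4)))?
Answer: Add(4747, Mul(-101, I, Pow(10, Rational(1, 2)))) ≈ Add(4747.0, Mul(-319.39, I))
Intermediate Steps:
Function('H')(k, g) = Mul(-5, k)
d = 37
Mul(Add(d, -138), Add(Add(Pow(Add(0, -10), Rational(1, 2)), -47), Function('H')(0, -4))) = Mul(Add(37, -138), Add(Add(Pow(Add(0, -10), Rational(1, 2)), -47), Mul(-5, 0))) = Mul(-101, Add(Add(Pow(-10, Rational(1, 2)), -47), 0)) = Mul(-101, Add(Add(Mul(I, Pow(10, Rational(1, 2))), -47), 0)) = Mul(-101, Add(Add(-47, Mul(I, Pow(10, Rational(1, 2)))), 0)) = Mul(-101, Add(-47, Mul(I, Pow(10, Rational(1, 2))))) = Add(4747, Mul(-101, I, Pow(10, Rational(1, 2))))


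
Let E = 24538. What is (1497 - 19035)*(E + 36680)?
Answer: -1073641284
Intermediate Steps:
(1497 - 19035)*(E + 36680) = (1497 - 19035)*(24538 + 36680) = -17538*61218 = -1073641284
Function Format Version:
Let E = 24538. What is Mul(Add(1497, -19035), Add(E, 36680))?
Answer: -1073641284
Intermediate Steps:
Mul(Add(1497, -19035), Add(E, 36680)) = Mul(Add(1497, -19035), Add(24538, 36680)) = Mul(-17538, 61218) = -1073641284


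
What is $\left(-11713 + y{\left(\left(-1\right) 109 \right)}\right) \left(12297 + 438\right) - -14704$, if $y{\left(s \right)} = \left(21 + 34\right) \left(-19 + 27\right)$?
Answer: $-143546951$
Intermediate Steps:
$y{\left(s \right)} = 440$ ($y{\left(s \right)} = 55 \cdot 8 = 440$)
$\left(-11713 + y{\left(\left(-1\right) 109 \right)}\right) \left(12297 + 438\right) - -14704 = \left(-11713 + 440\right) \left(12297 + 438\right) - -14704 = \left(-11273\right) 12735 + 14704 = -143561655 + 14704 = -143546951$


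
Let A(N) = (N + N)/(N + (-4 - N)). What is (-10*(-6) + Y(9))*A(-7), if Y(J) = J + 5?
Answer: 259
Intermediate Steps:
A(N) = -N/2 (A(N) = (2*N)/(-4) = (2*N)*(-¼) = -N/2)
Y(J) = 5 + J
(-10*(-6) + Y(9))*A(-7) = (-10*(-6) + (5 + 9))*(-½*(-7)) = (60 + 14)*(7/2) = 74*(7/2) = 259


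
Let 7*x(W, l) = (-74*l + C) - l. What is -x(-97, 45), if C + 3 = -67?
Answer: 3445/7 ≈ 492.14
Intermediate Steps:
C = -70 (C = -3 - 67 = -70)
x(W, l) = -10 - 75*l/7 (x(W, l) = ((-74*l - 70) - l)/7 = ((-70 - 74*l) - l)/7 = (-70 - 75*l)/7 = -10 - 75*l/7)
-x(-97, 45) = -(-10 - 75/7*45) = -(-10 - 3375/7) = -1*(-3445/7) = 3445/7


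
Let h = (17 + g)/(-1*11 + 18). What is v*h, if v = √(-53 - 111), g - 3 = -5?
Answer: 30*I*√41/7 ≈ 27.442*I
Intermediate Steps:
g = -2 (g = 3 - 5 = -2)
v = 2*I*√41 (v = √(-164) = 2*I*√41 ≈ 12.806*I)
h = 15/7 (h = (17 - 2)/(-1*11 + 18) = 15/(-11 + 18) = 15/7 ≈ 2.1429)
v*h = (2*I*√41)*(15/7) = 30*I*√41/7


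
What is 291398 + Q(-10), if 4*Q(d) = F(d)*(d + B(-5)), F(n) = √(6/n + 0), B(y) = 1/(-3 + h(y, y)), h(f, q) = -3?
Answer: 291398 - 61*I*√15/120 ≈ 2.914e+5 - 1.9688*I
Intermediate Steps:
B(y) = -⅙ (B(y) = 1/(-3 - 3) = 1/(-6) = -⅙)
F(n) = √6*√(1/n) (F(n) = √(6/n) = √6*√(1/n))
Q(d) = √6*√(1/d)*(-⅙ + d)/4 (Q(d) = ((√6*√(1/d))*(d - ⅙))/4 = ((√6*√(1/d))*(-⅙ + d))/4 = (√6*√(1/d)*(-⅙ + d))/4 = √6*√(1/d)*(-⅙ + d)/4)
291398 + Q(-10) = 291398 + √6*√(1/(-10))*(-1 + 6*(-10))/24 = 291398 + √6*√(-⅒)*(-1 - 60)/24 = 291398 + (1/24)*√6*(I*√10/10)*(-61) = 291398 - 61*I*√15/120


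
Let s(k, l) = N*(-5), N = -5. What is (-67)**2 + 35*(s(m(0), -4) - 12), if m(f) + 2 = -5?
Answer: 4944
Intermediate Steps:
m(f) = -7 (m(f) = -2 - 5 = -7)
s(k, l) = 25 (s(k, l) = -5*(-5) = 25)
(-67)**2 + 35*(s(m(0), -4) - 12) = (-67)**2 + 35*(25 - 12) = 4489 + 35*13 = 4489 + 455 = 4944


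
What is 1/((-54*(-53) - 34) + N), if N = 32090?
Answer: 1/34918 ≈ 2.8639e-5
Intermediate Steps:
1/((-54*(-53) - 34) + N) = 1/((-54*(-53) - 34) + 32090) = 1/((2862 - 34) + 32090) = 1/(2828 + 32090) = 1/34918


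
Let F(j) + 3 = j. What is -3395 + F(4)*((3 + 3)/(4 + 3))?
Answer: -23759/7 ≈ -3394.1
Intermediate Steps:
F(j) = -3 + j
-3395 + F(4)*((3 + 3)/(4 + 3)) = -3395 + (-3 + 4)*((3 + 3)/(4 + 3)) = -3395 + 1*(6/7) = -3395 + 6/7 = -23759/7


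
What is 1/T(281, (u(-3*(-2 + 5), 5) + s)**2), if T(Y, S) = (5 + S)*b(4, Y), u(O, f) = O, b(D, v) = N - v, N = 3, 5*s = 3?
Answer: -25/525142 ≈ -4.7606e-5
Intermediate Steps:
s = 3/5 (s = (1/5)*3 = 3/5 ≈ 0.60000)
b(D, v) = 3 - v
T(Y, S) = (3 - Y)*(5 + S) (T(Y, S) = (5 + S)*(3 - Y) = (3 - Y)*(5 + S))
1/T(281, (u(-3*(-2 + 5), 5) + s)**2) = 1/(-(-3 + 281)*(5 + (-3*(-2 + 5) + 3/5)**2)) = 1/(-1*278*(5 + (-3*3 + 3/5)**2)) = 1/(-1*278*(5 + (-9 + 3/5)**2)) = 1/(-1*278*(5 + (-42/5)**2)) = 1/(-1*278*(5 + 1764/25)) = 1/(-1*278*1889/25) = 1/(-525142/25) = -25/525142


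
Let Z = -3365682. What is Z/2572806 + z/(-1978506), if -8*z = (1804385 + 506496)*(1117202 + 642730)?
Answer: 48442276856467451/188530078068 ≈ 2.5695e+5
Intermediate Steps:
z = -1016748355023/2 (z = -(1804385 + 506496)*(1117202 + 642730)/8 = -2310881*1759932/8 = -⅛*4066993420092 = -1016748355023/2 ≈ -5.0837e+11)
Z/2572806 + z/(-1978506) = -3365682/2572806 - 1016748355023/2/(-1978506) = -3365682*1/2572806 - 1016748355023/2*(-1/1978506) = -560947/428801 + 112972039447/439668 = 48442276856467451/188530078068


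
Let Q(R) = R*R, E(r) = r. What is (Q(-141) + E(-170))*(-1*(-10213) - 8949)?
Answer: 24914704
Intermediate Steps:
Q(R) = R²
(Q(-141) + E(-170))*(-1*(-10213) - 8949) = ((-141)² - 170)*(-1*(-10213) - 8949) = (19881 - 170)*(10213 - 8949) = 19711*1264 = 24914704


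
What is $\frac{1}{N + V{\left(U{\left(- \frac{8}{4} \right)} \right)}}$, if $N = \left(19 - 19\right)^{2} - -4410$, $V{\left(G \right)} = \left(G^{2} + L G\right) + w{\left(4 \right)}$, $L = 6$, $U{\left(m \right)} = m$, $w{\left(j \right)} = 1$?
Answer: $\frac{1}{4403} \approx 0.00022712$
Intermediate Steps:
$V{\left(G \right)} = 1 + G^{2} + 6 G$ ($V{\left(G \right)} = \left(G^{2} + 6 G\right) + 1 = 1 + G^{2} + 6 G$)
$N = 4410$ ($N = 0^{2} + 4410 = 0 + 4410 = 4410$)
$\frac{1}{N + V{\left(U{\left(- \frac{8}{4} \right)} \right)}} = \frac{1}{4410 + \left(1 + \left(- \frac{8}{4}\right)^{2} + 6 \left(- \frac{8}{4}\right)\right)} = \frac{1}{4410 + \left(1 + \left(\left(-8\right) \frac{1}{4}\right)^{2} + 6 \left(\left(-8\right) \frac{1}{4}\right)\right)} = \frac{1}{4410 + \left(1 + \left(-2\right)^{2} + 6 \left(-2\right)\right)} = \frac{1}{4410 + \left(1 + 4 - 12\right)} = \frac{1}{4410 - 7} = \frac{1}{4403}$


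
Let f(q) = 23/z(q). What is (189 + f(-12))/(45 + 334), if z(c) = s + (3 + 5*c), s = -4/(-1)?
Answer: 9994/20087 ≈ 0.49754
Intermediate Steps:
s = 4 (s = -4*(-1) = 4)
z(c) = 7 + 5*c (z(c) = 4 + (3 + 5*c) = 7 + 5*c)
f(q) = 23/(7 + 5*q)
(189 + f(-12))/(45 + 334) = (189 + 23/(7 + 5*(-12)))/(45 + 334) = (189 + 23/(7 - 60))/379 = (189 + 23/(-53))*(1/379) = (189 + 23*(-1/53))*(1/379) = (189 - 23/53)*(1/379) = (9994/53)*(1/379) = 9994/20087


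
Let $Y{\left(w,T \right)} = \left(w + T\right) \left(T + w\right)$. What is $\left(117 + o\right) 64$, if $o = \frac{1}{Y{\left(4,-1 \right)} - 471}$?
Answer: $\frac{1729696}{231} \approx 7487.9$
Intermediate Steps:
$Y{\left(w,T \right)} = \left(T + w\right)^{2}$ ($Y{\left(w,T \right)} = \left(T + w\right) \left(T + w\right) = \left(T + w\right)^{2}$)
$o = - \frac{1}{462}$ ($o = \frac{1}{\left(-1 + 4\right)^{2} - 471} = \frac{1}{3^{2} - 471} = \frac{1}{9 - 471} = \frac{1}{-462} = - \frac{1}{462} \approx -0.0021645$)
$\left(117 + o\right) 64 = \left(117 - \frac{1}{462}\right) 64 = \frac{54053}{462} \cdot 64 = \frac{1729696}{231}$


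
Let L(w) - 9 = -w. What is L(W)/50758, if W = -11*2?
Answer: 31/50758 ≈ 0.00061074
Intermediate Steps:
W = -22
L(w) = 9 - w
L(W)/50758 = (9 - 1*(-22))/50758 = (9 + 22)*(1/50758) = 31*(1/50758) = 31/50758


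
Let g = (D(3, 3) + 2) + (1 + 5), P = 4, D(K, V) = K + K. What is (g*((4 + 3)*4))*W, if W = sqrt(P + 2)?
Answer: 392*sqrt(6) ≈ 960.20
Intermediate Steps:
D(K, V) = 2*K
W = sqrt(6) (W = sqrt(4 + 2) = sqrt(6) ≈ 2.4495)
g = 14 (g = (2*3 + 2) + (1 + 5) = (6 + 2) + 6 = 8 + 6 = 14)
(g*((4 + 3)*4))*W = (14*((4 + 3)*4))*sqrt(6) = (14*(7*4))*sqrt(6) = (14*28)*sqrt(6) = 392*sqrt(6)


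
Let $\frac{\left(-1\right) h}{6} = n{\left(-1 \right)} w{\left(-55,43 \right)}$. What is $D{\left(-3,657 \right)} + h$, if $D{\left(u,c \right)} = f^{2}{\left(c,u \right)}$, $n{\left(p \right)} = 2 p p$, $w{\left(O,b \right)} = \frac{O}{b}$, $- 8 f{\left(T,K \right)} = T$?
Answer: $\frac{18603147}{2752} \approx 6759.9$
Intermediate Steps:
$f{\left(T,K \right)} = - \frac{T}{8}$
$n{\left(p \right)} = 2 p^{2}$
$D{\left(u,c \right)} = \frac{c^{2}}{64}$ ($D{\left(u,c \right)} = \left(- \frac{c}{8}\right)^{2} = \frac{c^{2}}{64}$)
$h = \frac{660}{43}$ ($h = - 6 \cdot 2 \left(-1\right)^{2} \left(- \frac{55}{43}\right) = - 6 \cdot 2 \cdot 1 \left(\left(-55\right) \frac{1}{43}\right) = - 6 \cdot 2 \left(- \frac{55}{43}\right) = \left(-6\right) \left(- \frac{110}{43}\right) = \frac{660}{43} \approx 15.349$)
$D{\left(-3,657 \right)} + h = \frac{657^{2}}{64} + \frac{660}{43} = \frac{1}{64} \cdot 431649 + \frac{660}{43} = \frac{431649}{64} + \frac{660}{43} = \frac{18603147}{2752}$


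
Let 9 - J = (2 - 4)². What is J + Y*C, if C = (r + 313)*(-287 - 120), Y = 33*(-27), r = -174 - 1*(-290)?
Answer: 155571278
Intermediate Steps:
r = 116 (r = -174 + 290 = 116)
J = 5 (J = 9 - (2 - 4)² = 9 - 1*(-2)² = 9 - 1*4 = 9 - 4 = 5)
Y = -891
C = -174603 (C = (116 + 313)*(-287 - 120) = 429*(-407) = -174603)
J + Y*C = 5 - 891*(-174603) = 5 + 155571273 = 155571278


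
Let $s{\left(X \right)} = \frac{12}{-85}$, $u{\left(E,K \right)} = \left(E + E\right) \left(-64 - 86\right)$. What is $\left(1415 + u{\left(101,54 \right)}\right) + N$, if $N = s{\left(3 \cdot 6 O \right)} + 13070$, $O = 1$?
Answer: $- \frac{1344287}{85} \approx -15815.0$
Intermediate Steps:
$u{\left(E,K \right)} = - 300 E$ ($u{\left(E,K \right)} = 2 E \left(-150\right) = - 300 E$)
$s{\left(X \right)} = - \frac{12}{85}$ ($s{\left(X \right)} = 12 \left(- \frac{1}{85}\right) = - \frac{12}{85}$)
$N = \frac{1110938}{85}$ ($N = - \frac{12}{85} + 13070 = \frac{1110938}{85} \approx 13070.0$)
$\left(1415 + u{\left(101,54 \right)}\right) + N = \left(1415 - 30300\right) + \frac{1110938}{85} = -28885 + \frac{1110938}{85} = - \frac{1344287}{85}$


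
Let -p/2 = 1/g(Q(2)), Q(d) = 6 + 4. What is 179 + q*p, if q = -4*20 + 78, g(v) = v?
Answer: 897/5 ≈ 179.40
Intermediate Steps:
Q(d) = 10
q = -2 (q = -80 + 78 = -2)
p = -⅕ (p = -2/10 = -2*⅒ = -⅕ ≈ -0.20000)
179 + q*p = 179 - 2*(-⅕) = 179 + ⅖ = 897/5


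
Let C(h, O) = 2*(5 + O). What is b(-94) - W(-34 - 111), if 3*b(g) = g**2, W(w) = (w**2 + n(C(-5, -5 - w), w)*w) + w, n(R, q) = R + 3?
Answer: 73651/3 ≈ 24550.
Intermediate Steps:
C(h, O) = 10 + 2*O
n(R, q) = 3 + R
W(w) = w + w**2 + w*(3 - 2*w) (W(w) = (w**2 + (3 + (10 + 2*(-5 - w)))*w) + w = (w**2 + (3 + (10 + (-10 - 2*w)))*w) + w = (w**2 + (3 - 2*w)*w) + w = (w**2 + w*(3 - 2*w)) + w = w + w**2 + w*(3 - 2*w))
b(g) = g**2/3
b(-94) - W(-34 - 111) = (1/3)*(-94)**2 - (-34 - 111)*(4 - (-34 - 111)) = (1/3)*8836 - (-145)*(4 - 1*(-145)) = 8836/3 - (-145)*(4 + 145) = 8836/3 - (-145)*149 = 8836/3 - 1*(-21605) = 8836/3 + 21605 = 73651/3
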